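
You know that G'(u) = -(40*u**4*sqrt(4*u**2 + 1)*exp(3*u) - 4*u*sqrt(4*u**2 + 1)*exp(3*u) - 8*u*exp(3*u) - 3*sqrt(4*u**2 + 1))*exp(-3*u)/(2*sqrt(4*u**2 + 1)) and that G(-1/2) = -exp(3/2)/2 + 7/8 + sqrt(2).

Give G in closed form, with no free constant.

Differentiate the proposed G(u) back; it has to land on the given G'(u).
A general antiderivative is -4*u**5 + u**2 + sqrt(4*u**2 + 1) - exp(-3*u)/2 + C.
The condition gives C = -exp(3/2)/2 + 7/8 + sqrt(2) - (-exp(3/2)/2 + 3/8 + sqrt(2)) = 1/2.
So G(u) = -(8*u**5*exp(3*u) - 2*u**2*exp(3*u) - 2*sqrt(4*u**2 + 1)*exp(3*u) - exp(3*u) + 1)*exp(-3*u)/2.
Check: d/du[-(8*u**5*exp(3*u) - 2*u**2*exp(3*u) - 2*sqrt(4*u**2 + 1)*exp(3*u) - exp(3*u) + 1)*exp(-3*u)/2] = (-40*u**4*sqrt(4*u**2 + 1)*exp(3*u) + 4*u*sqrt(4*u**2 + 1)*exp(3*u) + 8*u*exp(3*u) + 3*sqrt(4*u**2 + 1))*exp(-3*u)/(2*sqrt(4*u**2 + 1)), which equals G'(u).

G(u) = -(8*u**5*exp(3*u) - 2*u**2*exp(3*u) - 2*sqrt(4*u**2 + 1)*exp(3*u) - exp(3*u) + 1)*exp(-3*u)/2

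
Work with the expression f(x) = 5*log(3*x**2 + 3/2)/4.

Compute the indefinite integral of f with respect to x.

A candidate is checked by its d/dx: the result must match f(x).
Check: d/dx[5*x*log(3*x**2 + 3/2)/4 - 5*x/2 + 5*sqrt(2)*atan(sqrt(2)*x)/4] = 5*log(x**2 + 1/2)/4 + 5*log(3)/4, which equals f(x).

F(x) = 5*x*log(3*x**2 + 3/2)/4 - 5*x/2 + 5*sqrt(2)*atan(sqrt(2)*x)/4 + C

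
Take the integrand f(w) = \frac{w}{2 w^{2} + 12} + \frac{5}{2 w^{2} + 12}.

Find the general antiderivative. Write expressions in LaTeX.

F(w) = \frac{\log{\left(w^{2} + 6 \right)}}{4} + \frac{5 \sqrt{6} \operatorname{atan}{\left(\frac{\sqrt{6} w}{6} \right)}}{12} + C

The integrand splits into summands that can be handled one at a time.
Check: d/dw[\frac{\log{\left(w^{2} + 6 \right)}}{4} + \frac{5 \sqrt{6} \operatorname{atan}{\left(\frac{\sqrt{6} w}{6} \right)}}{12}] = \frac{w + 5}{2 w^{2} + 12}, which equals f(w).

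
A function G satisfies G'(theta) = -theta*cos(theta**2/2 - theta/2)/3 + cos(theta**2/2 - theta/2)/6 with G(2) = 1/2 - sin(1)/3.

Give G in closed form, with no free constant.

G(theta) = 1/2 - sin(theta**2/2 - theta/2)/3

The substitution u = theta**2/2 - theta/2 works: G'(theta) is exactly (dG/du)*(du/dtheta) for that inner function.
A general antiderivative is -sin(theta**2/2 - theta/2)/3 + C.
The condition gives C = 1/2 - sin(1)/3 - (-sin(1)/3) = 1/2.
So G(theta) = 1/2 - sin(theta**2/2 - theta/2)/3.
Check: d/dtheta[1/2 - sin(theta**2/2 - theta/2)/3] = -theta*cos(theta**2/2 - theta/2)/3 + cos(theta**2/2 - theta/2)/6 = G'(theta).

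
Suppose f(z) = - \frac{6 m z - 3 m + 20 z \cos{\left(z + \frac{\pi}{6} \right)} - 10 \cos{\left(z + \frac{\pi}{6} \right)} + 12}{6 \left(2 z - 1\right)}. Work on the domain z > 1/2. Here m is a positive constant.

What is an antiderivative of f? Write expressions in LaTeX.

An antiderivative is F(z) = - \frac{m z}{2} - \log{\left(2 z - 1 \right)} - \frac{5 \sin{\left(z + \frac{\pi}{6} \right)}}{3}.

Differentiate the proposed F(z) back; it has to land on f(z) exactly.
Check: d/dz[- \frac{m z}{2} - \log{\left(2 z - 1 \right)} - \frac{5 \sin{\left(z + \frac{\pi}{6} \right)}}{3}] = \frac{- 6 m z + 3 m - 20 z \cos{\left(z + \frac{\pi}{6} \right)} + 10 \cos{\left(z + \frac{\pi}{6} \right)} - 12}{12 z - 6}, which equals f(z).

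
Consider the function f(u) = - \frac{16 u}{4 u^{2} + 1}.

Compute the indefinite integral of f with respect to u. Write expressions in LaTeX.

f matches the chain-rule pattern g'(h)*h' with inner function h(u) = 4 u^{2} + 1; substituting w = h(u) collapses the integral.
Check: d/du[- 2 \log{\left(4 u^{2} + 1 \right)}] = - \frac{16 u}{4 u^{2} + 1} = f(u).

F(u) = - 2 \log{\left(4 u^{2} + 1 \right)} + C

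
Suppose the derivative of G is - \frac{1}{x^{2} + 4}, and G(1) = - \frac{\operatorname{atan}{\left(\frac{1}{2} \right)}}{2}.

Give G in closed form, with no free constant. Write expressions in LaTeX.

Any candidate G(x) must reproduce the stated G'(x) exactly.
A general antiderivative is - \frac{\operatorname{atan}{\left(\frac{x}{2} \right)}}{2} + C.
The condition gives C = - \frac{\operatorname{atan}{\left(\frac{1}{2} \right)}}{2} - (- \frac{\operatorname{atan}{\left(\frac{1}{2} \right)}}{2}) = 0.
So G(x) = - \frac{\operatorname{atan}{\left(\frac{x}{2} \right)}}{2}.
Check: d/dx[- \frac{\operatorname{atan}{\left(\frac{x}{2} \right)}}{2}] = - \frac{1}{x^{2} + 4} = G'(x).

G(x) = - \frac{\operatorname{atan}{\left(\frac{x}{2} \right)}}{2}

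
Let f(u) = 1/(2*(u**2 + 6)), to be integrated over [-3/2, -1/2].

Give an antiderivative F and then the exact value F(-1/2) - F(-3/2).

Antiderivative: F(u) = sqrt(6)*atan(sqrt(6)*u/6)/12; value = -sqrt(6)*atan(sqrt(6)/12)/12 + sqrt(6)*atan(sqrt(6)/4)/12

Since d/du undoes antidifferentiation here, F'(u) = f(u) is required of F(u).
F(u) = sqrt(6)*atan(sqrt(6)*u/6)/12 is an antiderivative of f.
Check: d/du[sqrt(6)*atan(sqrt(6)*u/6)/12] = 1/(2*u**2 + 12), which equals f(u).
F(-1/2) = -sqrt(6)*atan(sqrt(6)/12)/12; F(-3/2) = -sqrt(6)*atan(sqrt(6)/4)/12.
Integral = F(-1/2) - F(-3/2) = -sqrt(6)*atan(sqrt(6)/12)/12 + sqrt(6)*atan(sqrt(6)/4)/12.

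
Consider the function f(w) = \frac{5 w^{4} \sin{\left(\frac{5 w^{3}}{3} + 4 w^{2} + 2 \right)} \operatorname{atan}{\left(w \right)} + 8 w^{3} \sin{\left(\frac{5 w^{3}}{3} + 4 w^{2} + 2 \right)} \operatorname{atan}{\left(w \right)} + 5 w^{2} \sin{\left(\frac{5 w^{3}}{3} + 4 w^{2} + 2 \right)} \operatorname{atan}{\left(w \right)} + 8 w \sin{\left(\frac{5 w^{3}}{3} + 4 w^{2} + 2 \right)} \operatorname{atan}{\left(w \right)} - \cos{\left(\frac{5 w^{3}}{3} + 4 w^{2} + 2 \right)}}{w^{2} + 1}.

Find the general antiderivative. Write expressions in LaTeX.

F(w) = - \cos{\left(\frac{5 w^{3}}{3} + 4 w^{2} + 2 \right)} \operatorname{atan}{\left(w \right)} + C

Recognize the product-rule pattern: f = u'v + uv' with u = - \operatorname{atan}{\left(w \right)}, v = \cos{\left(\frac{5 w^{3}}{3} + 4 w^{2} + 2 \right)}, so integration by parts undoes it.
Check: d/dw[- \cos{\left(\frac{5 w^{3}}{3} + 4 w^{2} + 2 \right)} \operatorname{atan}{\left(w \right)}] = \frac{5 w^{4} \sin{\left(\frac{5 w^{3}}{3} + 4 w^{2} + 2 \right)} \operatorname{atan}{\left(w \right)} + 8 w^{3} \sin{\left(\frac{5 w^{3}}{3} + 4 w^{2} + 2 \right)} \operatorname{atan}{\left(w \right)} + 5 w^{2} \sin{\left(\frac{5 w^{3}}{3} + 4 w^{2} + 2 \right)} \operatorname{atan}{\left(w \right)} + 8 w \sin{\left(\frac{5 w^{3}}{3} + 4 w^{2} + 2 \right)} \operatorname{atan}{\left(w \right)} - \cos{\left(\frac{5 w^{3}}{3} + 4 w^{2} + 2 \right)}}{w^{2} + 1} = f(w).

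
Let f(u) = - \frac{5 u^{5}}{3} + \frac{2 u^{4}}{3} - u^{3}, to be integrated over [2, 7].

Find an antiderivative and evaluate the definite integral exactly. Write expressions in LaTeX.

Integrate term by term and add the pieces.
F(u) = - \frac{u^{4} \left(50 u^{2} - 24 u + 45\right)}{180} is an antiderivative of f.
Check: d/du[- \frac{u^{4} \left(50 u^{2} - 24 u + 45\right)}{180}] = - \frac{5 u^{5}}{3} + \frac{2 u^{4}}{3} - u^{3} = f(u).
F(7) = - \frac{5587127}{180}; F(2) = - \frac{788}{45}.
Integral = F(7) - F(2) = - \frac{372265}{12}.

Antiderivative: F(u) = - \frac{u^{4} \left(50 u^{2} - 24 u + 45\right)}{180}; value = - \frac{372265}{12}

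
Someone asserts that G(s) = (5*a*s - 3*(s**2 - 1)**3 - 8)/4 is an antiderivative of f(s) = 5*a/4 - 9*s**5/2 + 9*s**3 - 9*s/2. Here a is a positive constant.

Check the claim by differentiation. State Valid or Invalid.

Valid - the claim checks out under differentiation.

d/ds[G] = 5*a/4 - 9*s**5/2 + 9*s**3 - 9*s/2
This equals f(s) exactly, so the claim holds.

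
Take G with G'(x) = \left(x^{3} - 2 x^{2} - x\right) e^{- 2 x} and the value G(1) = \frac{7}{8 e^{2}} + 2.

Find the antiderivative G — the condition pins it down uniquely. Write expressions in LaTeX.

Recognize the product-rule pattern: G'(x) = u'v + uv' with u = - \frac{x^{3}}{2} + \frac{x^{2}}{4} + \frac{3 x}{4} + \frac{3}{8}, v = e^{- 2 x}, so integration by parts undoes it.
A general antiderivative is \frac{\left(- 4 x^{3} + 2 x^{2} + 6 x + 3\right) e^{- 2 x}}{8} + C.
The condition gives C = \frac{7}{8 e^{2}} + 2 - (\frac{7}{8 e^{2}}) = 2.
So G(x) = \frac{\left(- 4 x^{3} + 2 x^{2} + 6 x + 3\right) e^{- 2 x}}{8} + 2.
Check: d/dx[\frac{\left(- 4 x^{3} + 2 x^{2} + 6 x + 3\right) e^{- 2 x}}{8} + 2] = \left(x^{3} - 2 x^{2} - x\right) e^{- 2 x} = G'(x).

G(x) = \frac{\left(- 4 x^{3} + 2 x^{2} + 6 x + 3\right) e^{- 2 x}}{8} + 2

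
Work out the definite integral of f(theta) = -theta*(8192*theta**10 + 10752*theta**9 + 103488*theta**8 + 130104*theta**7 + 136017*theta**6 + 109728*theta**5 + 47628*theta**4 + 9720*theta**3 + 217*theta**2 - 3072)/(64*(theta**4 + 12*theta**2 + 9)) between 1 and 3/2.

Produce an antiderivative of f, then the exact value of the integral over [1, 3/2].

A candidate is checked by its d/dtheta: the result must match f(theta).
F(theta) = -(2*theta**2 + 3*theta/4)**4 + 2*log(theta**4/3 + 4*theta**2 + 3) is an antiderivative of f.
Check: d/dtheta[-(2*theta**2 + 3*theta/4)**4 + 2*log(theta**4/3 + 4*theta**2 + 3)] = (-8192*theta**11 - 10752*theta**10 - 103488*theta**9 - 130104*theta**8 - 136017*theta**7 - 109728*theta**6 - 47628*theta**5 - 9720*theta**4 - 217*theta**3 + 3072*theta)/(64*theta**4 + 768*theta**2 + 576), which equals f(theta).
F(3/2) = -4100625/4096 + 2*log(219/16); F(1) = -14641/256 + 2*log(22/3).
Integral = F(3/2) - F(1) = -3866369/4096 - 2*log(22/3) + 2*log(219/16).

Antiderivative: F(theta) = -(2*theta**2 + 3*theta/4)**4 + 2*log(theta**4/3 + 4*theta**2 + 3); value = -3866369/4096 - 2*log(22/3) + 2*log(219/16)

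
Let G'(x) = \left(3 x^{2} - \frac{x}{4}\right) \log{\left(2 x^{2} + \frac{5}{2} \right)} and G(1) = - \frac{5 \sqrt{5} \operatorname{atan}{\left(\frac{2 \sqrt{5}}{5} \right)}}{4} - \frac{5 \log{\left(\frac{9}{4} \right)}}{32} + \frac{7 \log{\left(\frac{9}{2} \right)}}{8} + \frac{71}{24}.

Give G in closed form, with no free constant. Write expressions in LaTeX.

G(x) = \frac{- 64 x^{3} + 12 x^{2} \left(8 x - 1\right) \log{\left(2 x^{2} + \frac{5}{2} \right)} + 12 x^{2} + 240 x - 15 \log{\left(x^{2} + \frac{5}{4} \right)} - 120 \sqrt{5} \operatorname{atan}{\left(\frac{2 \sqrt{5} x}{5} \right)} + 96}{96}

Whatever form G(x) takes, its d/dx must return the stated G'(x).
A general antiderivative is - \frac{2 x^{3}}{3} + \frac{x^{2}}{8} + \frac{5 x}{2} + \left(x^{3} - \frac{x^{2}}{8}\right) \log{\left(2 x^{2} + \frac{5}{2} \right)} - \frac{5 \log{\left(x^{2} + \frac{5}{4} \right)}}{32} - \frac{5 \sqrt{5} \operatorname{atan}{\left(\frac{2 \sqrt{5} x}{5} \right)}}{4} + C.
The condition gives C = - \frac{5 \sqrt{5} \operatorname{atan}{\left(\frac{2 \sqrt{5}}{5} \right)}}{4} - \frac{5 \log{\left(\frac{9}{4} \right)}}{32} + \frac{7 \log{\left(\frac{9}{2} \right)}}{8} + \frac{71}{24} - (- \frac{5 \sqrt{5} \operatorname{atan}{\left(\frac{2 \sqrt{5}}{5} \right)}}{4} - \frac{5 \log{\left(\frac{9}{4} \right)}}{32} + \frac{7 \log{\left(\frac{9}{2} \right)}}{8} + \frac{47}{24}) = 1.
So G(x) = \frac{- 64 x^{3} + 12 x^{2} \left(8 x - 1\right) \log{\left(2 x^{2} + \frac{5}{2} \right)} + 12 x^{2} + 240 x - 15 \log{\left(x^{2} + \frac{5}{4} \right)} - 120 \sqrt{5} \operatorname{atan}{\left(\frac{2 \sqrt{5} x}{5} \right)} + 96}{96}.
Check: d/dx[\frac{- 64 x^{3} + 12 x^{2} \left(8 x - 1\right) \log{\left(2 x^{2} + \frac{5}{2} \right)} + 12 x^{2} + 240 x - 15 \log{\left(x^{2} + \frac{5}{4} \right)} - 120 \sqrt{5} \operatorname{atan}{\left(\frac{2 \sqrt{5} x}{5} \right)} + 96}{96}] = 3 x^{2} \log{\left(2 x^{2} + \frac{5}{2} \right)} - \frac{x \log{\left(2 x^{2} + \frac{5}{2} \right)}}{4}, which equals G'(x).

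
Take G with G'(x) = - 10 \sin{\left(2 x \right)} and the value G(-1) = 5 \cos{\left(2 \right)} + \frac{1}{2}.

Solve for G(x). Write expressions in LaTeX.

G(x) = 5 \cos{\left(2 x \right)} + \frac{1}{2}

The proposed G(x) is checked by its d/dx: the result must match the given G'(x).
A general antiderivative is 5 \cos{\left(2 x \right)} + C.
The condition gives C = 5 \cos{\left(2 \right)} + \frac{1}{2} - (5 \cos{\left(2 \right)}) = \frac{1}{2}.
So G(x) = 5 \cos{\left(2 x \right)} + \frac{1}{2}.
Check: d/dx[5 \cos{\left(2 x \right)} + \frac{1}{2}] = - 10 \sin{\left(2 x \right)} = G'(x).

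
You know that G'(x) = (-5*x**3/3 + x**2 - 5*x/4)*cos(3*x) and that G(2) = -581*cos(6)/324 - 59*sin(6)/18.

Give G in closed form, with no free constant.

Differentiate the proposed G(x) back; it has to land on the given G'(x).
A general antiderivative is -5*x**3*sin(3*x)/9 + x**2*sin(3*x)/3 - 5*x**2*cos(3*x)/9 - 5*x*sin(3*x)/108 + 2*x*cos(3*x)/9 - 2*sin(3*x)/27 - 5*cos(3*x)/324 + C.
The condition gives C = -581*cos(6)/324 - 59*sin(6)/18 - (-581*cos(6)/324 - 59*sin(6)/18) = 0.
So G(x) = -5*x**3*sin(3*x)/9 + x**2*sin(3*x)/3 - 5*x**2*cos(3*x)/9 - 5*x*sin(3*x)/108 + 2*x*cos(3*x)/9 - 2*sin(3*x)/27 - 5*cos(3*x)/324.
Check: d/dx[-5*x**3*sin(3*x)/9 + x**2*sin(3*x)/3 - 5*x**2*cos(3*x)/9 - 5*x*sin(3*x)/108 + 2*x*cos(3*x)/9 - 2*sin(3*x)/27 - 5*cos(3*x)/324] = -5*x**3*cos(3*x)/3 + x**2*cos(3*x) - 5*x*cos(3*x)/4, which equals G'(x).

G(x) = -5*x**3*sin(3*x)/9 + x**2*sin(3*x)/3 - 5*x**2*cos(3*x)/9 - 5*x*sin(3*x)/108 + 2*x*cos(3*x)/9 - 2*sin(3*x)/27 - 5*cos(3*x)/324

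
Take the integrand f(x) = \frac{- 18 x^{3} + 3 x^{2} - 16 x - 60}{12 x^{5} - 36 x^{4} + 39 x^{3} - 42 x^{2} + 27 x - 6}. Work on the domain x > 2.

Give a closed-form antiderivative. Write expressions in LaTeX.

Factor the denominator (3 \left(x - 2\right) \left(2 x - 1\right)^{2} \left(x^{2} + 1\right)) and decompose: f = \frac{67 x - 124}{75 \left(x^{2} + 1\right)} + \frac{1034}{675 \left(2 x - 1\right)} + \frac{556}{45 \left(2 x - 1\right)^{2}} - \frac{224}{135 \left(x - 2\right)}; each piece integrates to a log, atan, or power term.
Check: d/dx[\frac{- 4480 x \log{\left(x - 2 \right)} + 2068 x \log{\left(x - \frac{1}{2} \right)} + 1206 x \log{\left(x^{2} + 1 \right)} - 4464 x \operatorname{atan}{\left(x \right)} + 2240 \log{\left(x - 2 \right)} - 1034 \log{\left(x - \frac{1}{2} \right)} - 603 \log{\left(x^{2} + 1 \right)} + 2232 \operatorname{atan}{\left(x \right)} - 8340}{2700 x - 1350}] = \frac{- 18 x^{3} + 3 x^{2} - 16 x - 60}{12 x^{5} - 36 x^{4} + 39 x^{3} - 42 x^{2} + 27 x - 6} = f(x).

An antiderivative is F(x) = \frac{- 4480 x \log{\left(x - 2 \right)} + 2068 x \log{\left(x - \frac{1}{2} \right)} + 1206 x \log{\left(x^{2} + 1 \right)} - 4464 x \operatorname{atan}{\left(x \right)} + 2240 \log{\left(x - 2 \right)} - 1034 \log{\left(x - \frac{1}{2} \right)} - 603 \log{\left(x^{2} + 1 \right)} + 2232 \operatorname{atan}{\left(x \right)} - 8340}{2700 x - 1350}.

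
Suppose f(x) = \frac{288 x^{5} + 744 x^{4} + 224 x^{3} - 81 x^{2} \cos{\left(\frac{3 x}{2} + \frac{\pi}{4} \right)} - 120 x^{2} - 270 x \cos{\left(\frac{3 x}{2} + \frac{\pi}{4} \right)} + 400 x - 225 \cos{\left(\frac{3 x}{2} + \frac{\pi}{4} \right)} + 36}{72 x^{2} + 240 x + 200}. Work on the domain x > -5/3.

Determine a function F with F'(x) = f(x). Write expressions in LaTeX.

A first test for any F(x): its x-derivative must equal f(x) identically.
Check: d/dx[x^{4} - x^{3} + x^{2} - \frac{3 \sin{\left(\frac{3 x}{2} + \frac{\pi}{4} \right)}}{4} - \frac{3}{6 x + 10}] = \frac{288 x^{5} + 744 x^{4} + 224 x^{3} - 81 x^{2} \cos{\left(\frac{3 x}{2} + \frac{\pi}{4} \right)} - 120 x^{2} - 270 x \cos{\left(\frac{3 x}{2} + \frac{\pi}{4} \right)} + 400 x - 225 \cos{\left(\frac{3 x}{2} + \frac{\pi}{4} \right)} + 36}{72 x^{2} + 240 x + 200} = f(x).

An antiderivative is F(x) = x^{4} - x^{3} + x^{2} - \frac{3 \sin{\left(\frac{3 x}{2} + \frac{\pi}{4} \right)}}{4} - \frac{3}{6 x + 10}.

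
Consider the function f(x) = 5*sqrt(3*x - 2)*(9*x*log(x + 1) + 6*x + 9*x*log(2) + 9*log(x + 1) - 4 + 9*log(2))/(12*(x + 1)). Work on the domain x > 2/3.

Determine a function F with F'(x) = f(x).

Recognize the product-rule pattern: f = u'v + uv' with u = 5*(3*x - 2)**(3/2)/6, v = log(2*x + 2), so integration by parts undoes it.
Check: d/dx[5*(3*x - 2)**(3/2)*log(2*x + 2)/6] = (45*x*sqrt(3*x - 2)*log(x + 1) + 30*x*sqrt(3*x - 2) + 45*x*sqrt(3*x - 2)*log(2) + 45*sqrt(3*x - 2)*log(x + 1) - 20*sqrt(3*x - 2) + 45*sqrt(3*x - 2)*log(2))/(12*x + 12), which equals f(x).

An antiderivative is F(x) = 5*(3*x - 2)**(3/2)*log(2*x + 2)/6.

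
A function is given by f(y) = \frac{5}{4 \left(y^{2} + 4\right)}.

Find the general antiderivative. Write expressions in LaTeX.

F(y) = \frac{5 \operatorname{atan}{\left(\frac{y}{2} \right)}}{8} + C

A first test for any F(y): its y-derivative must equal f(y) identically.
Check: d/dy[\frac{5 \operatorname{atan}{\left(\frac{y}{2} \right)}}{8}] = \frac{5}{4 y^{2} + 16}, which equals f(y).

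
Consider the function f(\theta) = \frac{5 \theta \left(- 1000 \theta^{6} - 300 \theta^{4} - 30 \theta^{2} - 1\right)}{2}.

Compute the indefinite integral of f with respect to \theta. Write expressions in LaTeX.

F(\theta) = - \frac{\left(10 \theta^{2} + 1\right)^{4}}{32} + C

The substitution u = 5 \theta^{2} + \frac{1}{2} works: f is exactly (dF/du)*(du/d\theta) for that inner function.
Check: d/d\theta[- \frac{\left(10 \theta^{2} + 1\right)^{4}}{32}] = - 2500 \theta^{7} - 750 \theta^{5} - 75 \theta^{3} - \frac{5 \theta}{2}, which equals f(\theta).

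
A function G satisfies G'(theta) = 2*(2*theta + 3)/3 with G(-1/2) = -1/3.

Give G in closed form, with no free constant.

G(theta) = 2*theta**2/3 + 2*theta + 1/2

For G(theta) to be correct, d/dtheta[G] must agree with the stated G'(theta) identically.
A general antiderivative is 2*theta**2/3 + 2*theta + C.
The condition gives C = -1/3 - (-5/6) = 1/2.
So G(theta) = 2*theta**2/3 + 2*theta + 1/2.
Check: d/dtheta[2*theta**2/3 + 2*theta + 1/2] = 4*theta/3 + 2, which equals G'(theta).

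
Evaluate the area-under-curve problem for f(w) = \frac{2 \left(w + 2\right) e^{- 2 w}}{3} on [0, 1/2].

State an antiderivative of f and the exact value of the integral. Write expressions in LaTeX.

f has the shape u'v + uv' for u = - \frac{w}{3} - \frac{5}{6} and v = e^{- 2 w} — it is the derivative of the product u*v.
F(w) = \frac{\left(- 2 w - 5\right) e^{- 2 w}}{6} is an antiderivative of f.
Check: d/dw[\frac{\left(- 2 w - 5\right) e^{- 2 w}}{6}] = \frac{\left(2 w + 4\right) e^{- 2 w}}{3}, which equals f(w).
F(1/2) = - \frac{1}{e}; F(0) = - \frac{5}{6}.
Integral = F(1/2) - F(0) = \frac{5}{6} - e^{-1}.

Antiderivative: F(w) = \frac{\left(- 2 w - 5\right) e^{- 2 w}}{6}; value = \frac{5}{6} - e^{-1}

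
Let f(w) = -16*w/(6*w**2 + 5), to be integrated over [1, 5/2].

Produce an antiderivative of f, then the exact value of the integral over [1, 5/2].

Antiderivative: F(w) = -4*log(2*w**2 + 5/3)/3; value = -4*log(85/6)/3 + 4*log(11/3)/3

The substitution u = 2*w**2 + 5/3 works: f is exactly (dF/du)*(du/dw) for that inner function.
F(w) = -4*log(2*w**2 + 5/3)/3 is an antiderivative of f.
Check: d/dw[-4*log(2*w**2 + 5/3)/3] = -16*w/(6*w**2 + 5) = f(w).
F(5/2) = -4*log(85/6)/3; F(1) = -4*log(11/3)/3.
Integral = F(5/2) - F(1) = -4*log(85/6)/3 + 4*log(11/3)/3.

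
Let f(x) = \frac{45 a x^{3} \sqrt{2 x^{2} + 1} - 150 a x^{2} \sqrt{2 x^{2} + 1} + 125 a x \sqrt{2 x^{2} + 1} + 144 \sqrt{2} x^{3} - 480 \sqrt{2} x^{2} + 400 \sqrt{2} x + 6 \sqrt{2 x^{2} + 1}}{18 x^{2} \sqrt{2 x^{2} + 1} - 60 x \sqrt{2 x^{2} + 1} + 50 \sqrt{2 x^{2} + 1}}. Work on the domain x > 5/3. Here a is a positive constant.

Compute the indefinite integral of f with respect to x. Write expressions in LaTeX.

F(x) = \frac{5 a x^{2}}{4} + 4 \sqrt{4 x^{2} + 2} - \frac{1}{3 x - 5} + C

Check any antiderivative F(x) by computing F'(x) and comparing it with f(x).
Check: d/dx[\frac{5 a x^{2}}{4} + 4 \sqrt{4 x^{2} + 2} - \frac{1}{3 x - 5}] = \frac{45 a x^{3} \sqrt{2 x^{2} + 1} - 150 a x^{2} \sqrt{2 x^{2} + 1} + 125 a x \sqrt{2 x^{2} + 1} + 144 \sqrt{2} x^{3} - 480 \sqrt{2} x^{2} + 400 \sqrt{2} x + 6 \sqrt{2 x^{2} + 1}}{18 x^{2} \sqrt{2 x^{2} + 1} - 60 x \sqrt{2 x^{2} + 1} + 50 \sqrt{2 x^{2} + 1}} = f(x).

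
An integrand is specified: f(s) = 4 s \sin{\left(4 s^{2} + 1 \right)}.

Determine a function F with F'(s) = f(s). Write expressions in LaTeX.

An antiderivative is F(s) = - \frac{\cos{\left(4 s^{2} + 1 \right)}}{2}.

The substitution u = 4 s^{2} + 1 works: f is exactly (dF/du)*(du/ds) for that inner function.
Check: d/ds[- \frac{\cos{\left(4 s^{2} + 1 \right)}}{2}] = 4 s \sin{\left(4 s^{2} + 1 \right)} = f(s).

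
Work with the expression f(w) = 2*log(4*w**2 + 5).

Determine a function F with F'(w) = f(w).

An antiderivative is F(w) = 2*(w*log(4*w**2 + 5) - 2*w + sqrt(5)*atan(2*sqrt(5)*w/5)).

Whatever form F(w) takes, F'(w) = f(w) is non-negotiable.
Check: d/dw[2*(w*log(4*w**2 + 5) - 2*w + sqrt(5)*atan(2*sqrt(5)*w/5))] = 2*log(4*w**2 + 5) = f(w).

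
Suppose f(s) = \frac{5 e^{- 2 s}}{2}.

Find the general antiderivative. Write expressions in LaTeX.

Any candidate F(s) must reproduce f(s) exactly when differentiated.
Check: d/ds[- \frac{5 e^{- 2 s}}{4}] = \frac{5 e^{- 2 s}}{2} = f(s).

F(s) = - \frac{5 e^{- 2 s}}{4} + C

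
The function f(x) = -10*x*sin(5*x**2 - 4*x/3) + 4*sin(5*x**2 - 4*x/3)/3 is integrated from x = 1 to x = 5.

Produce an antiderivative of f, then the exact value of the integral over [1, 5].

Antiderivative: F(x) = cos(5*x**2 - 4*x/3); value = cos(355/3) - cos(11/3)

f matches the chain-rule pattern g'(h)*h' with inner function h(x) = 5*x**2 - 4*x/3; substituting u = h(x) collapses the integral.
F(x) = cos(5*x**2 - 4*x/3) is an antiderivative of f.
Check: d/dx[cos(5*x**2 - 4*x/3)] = -10*x*sin(5*x**2 - 4*x/3) + 4*sin(5*x**2 - 4*x/3)/3 = f(x).
F(5) = cos(355/3); F(1) = cos(11/3).
Integral = F(5) - F(1) = cos(355/3) - cos(11/3).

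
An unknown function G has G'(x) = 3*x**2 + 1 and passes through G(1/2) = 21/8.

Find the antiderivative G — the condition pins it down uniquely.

A first test for any G(x): its x-derivative must equal the given G'(x).
A general antiderivative is x**3 + x + C.
The condition gives C = 21/8 - (5/8) = 2.
So G(x) = x**3 + x + 2.
Check: d/dx[x**3 + x + 2] = 3*x**2 + 1 = G'(x).

G(x) = x**3 + x + 2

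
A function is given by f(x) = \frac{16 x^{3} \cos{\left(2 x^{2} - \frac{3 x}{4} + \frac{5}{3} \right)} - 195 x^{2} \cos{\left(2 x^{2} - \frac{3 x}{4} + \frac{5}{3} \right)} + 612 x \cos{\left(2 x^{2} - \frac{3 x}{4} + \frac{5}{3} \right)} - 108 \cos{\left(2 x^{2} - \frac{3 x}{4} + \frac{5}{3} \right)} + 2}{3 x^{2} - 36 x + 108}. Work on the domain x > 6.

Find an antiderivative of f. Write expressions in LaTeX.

An antiderivative is F(x) = \frac{4 \sin{\left(2 x^{2} - \frac{3 x}{4} + \frac{5}{3} \right)}}{3} - \frac{2}{3 x - 18}.

Since d/dx undoes antidifferentiation here, F'(x) = f(x) is required of F(x).
Check: d/dx[\frac{4 \sin{\left(2 x^{2} - \frac{3 x}{4} + \frac{5}{3} \right)}}{3} - \frac{2}{3 x - 18}] = \frac{16 x^{3} \cos{\left(2 x^{2} - \frac{3 x}{4} + \frac{5}{3} \right)} - 195 x^{2} \cos{\left(2 x^{2} - \frac{3 x}{4} + \frac{5}{3} \right)} + 612 x \cos{\left(2 x^{2} - \frac{3 x}{4} + \frac{5}{3} \right)} - 108 \cos{\left(2 x^{2} - \frac{3 x}{4} + \frac{5}{3} \right)} + 2}{3 x^{2} - 36 x + 108} = f(x).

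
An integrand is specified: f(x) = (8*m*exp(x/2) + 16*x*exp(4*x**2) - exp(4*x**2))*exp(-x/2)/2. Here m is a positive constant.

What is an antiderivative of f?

An antiderivative is F(x) = 4*m*x + exp(-x/2)*exp(4*x**2).

A candidate is checked by its d/dx: the result must match f(x).
Check: d/dx[4*m*x + exp(-x/2)*exp(4*x**2)] = (8*m*exp(x/2) + 16*x*exp(4*x**2) - exp(4*x**2))*exp(-x/2)/2 = f(x).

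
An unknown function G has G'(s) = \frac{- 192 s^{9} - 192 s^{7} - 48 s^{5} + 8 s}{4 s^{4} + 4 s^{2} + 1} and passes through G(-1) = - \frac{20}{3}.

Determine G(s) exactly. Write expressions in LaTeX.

G(s) = \frac{4 \left(- 2 s^{6} \left(2 s^{2} + 1\right) + s^{2}\right)}{2 s^{2} + 1}

Differentiate the proposed G(s) back; it has to land on the given G'(s).
A general antiderivative is - 8 s^{6} - \frac{4}{4 s^{2} + 2} + C.
The condition gives C = - \frac{20}{3} - (- \frac{26}{3}) = 2.
So G(s) = \frac{4 \left(- 2 s^{6} \left(2 s^{2} + 1\right) + s^{2}\right)}{2 s^{2} + 1}.
Check: d/ds[\frac{4 \left(- 2 s^{6} \left(2 s^{2} + 1\right) + s^{2}\right)}{2 s^{2} + 1}] = \frac{- 192 s^{9} - 192 s^{7} - 48 s^{5} + 8 s}{4 s^{4} + 4 s^{2} + 1} = G'(s).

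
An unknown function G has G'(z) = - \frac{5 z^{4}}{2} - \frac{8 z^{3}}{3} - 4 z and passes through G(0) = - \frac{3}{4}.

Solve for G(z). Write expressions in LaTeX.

Integrate term by term and add the pieces.
A general antiderivative is - \frac{z^{5}}{2} - \frac{2 z^{4}}{3} - 2 z^{2} + \frac{1}{4} + C.
The condition gives C = - \frac{3}{4} - (\frac{1}{4}) = -1.
So G(z) = - \frac{z^{5}}{2} - \frac{2 z^{4}}{3} - 2 z^{2} - \frac{3}{4}.
Check: d/dz[- \frac{z^{5}}{2} - \frac{2 z^{4}}{3} - 2 z^{2} - \frac{3}{4}] = - \frac{5 z^{4}}{2} - \frac{8 z^{3}}{3} - 4 z = G'(z).

G(z) = - \frac{z^{5}}{2} - \frac{2 z^{4}}{3} - 2 z^{2} - \frac{3}{4}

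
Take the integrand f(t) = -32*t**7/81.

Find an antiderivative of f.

Any candidate F(t) must reproduce f(t) exactly when differentiated.
Check: d/dt[-4*t**8/81] = -32*t**7/81 = f(t).

An antiderivative is F(t) = -4*t**8/81.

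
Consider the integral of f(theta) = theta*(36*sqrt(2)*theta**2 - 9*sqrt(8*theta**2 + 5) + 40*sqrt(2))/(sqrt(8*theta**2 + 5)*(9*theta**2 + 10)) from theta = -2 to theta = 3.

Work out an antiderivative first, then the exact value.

Antiderivative: F(theta) = sqrt(4*theta**2 + 5/2) - log(3*theta**2/2 + 5/3)/2; value = -sqrt(74)/2 - log(91/6)/2 + log(23/3)/2 + sqrt(154)/2

Differentiate the proposed F(theta) back; it has to land on f(theta) exactly.
F(theta) = sqrt(4*theta**2 + 5/2) - log(3*theta**2/2 + 5/3)/2 is an antiderivative of f.
Check: d/dtheta[sqrt(4*theta**2 + 5/2) - log(3*theta**2/2 + 5/3)/2] = (36*sqrt(2)*theta**3 - 9*theta*sqrt(8*theta**2 + 5) + 40*sqrt(2)*theta)/(9*theta**2*sqrt(8*theta**2 + 5) + 10*sqrt(8*theta**2 + 5)), which equals f(theta).
F(3) = -log(91/6)/2 + sqrt(154)/2; F(-2) = -log(23/3)/2 + sqrt(74)/2.
Integral = F(3) - F(-2) = -sqrt(74)/2 - log(91/6)/2 + log(23/3)/2 + sqrt(154)/2.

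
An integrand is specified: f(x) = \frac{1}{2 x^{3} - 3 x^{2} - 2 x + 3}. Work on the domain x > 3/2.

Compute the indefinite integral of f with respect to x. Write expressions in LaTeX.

The denominator factors as \left(x - 1\right) \left(x + 1\right) \left(2 x - 3\right); partial fractions split f into directly integrable pieces: \frac{4}{5 \left(2 x - 3\right)} + \frac{1}{10 \left(x + 1\right)} - \frac{1}{2 \left(x - 1\right)}.
Check: d/dx[\frac{2 \log{\left(x - \frac{3}{2} \right)}}{5} - \frac{\log{\left(x - 1 \right)}}{2} + \frac{\log{\left(x + 1 \right)}}{10}] = \frac{1}{2 x^{3} - 3 x^{2} - 2 x + 3} = f(x).

F(x) = \frac{2 \log{\left(x - \frac{3}{2} \right)}}{5} - \frac{\log{\left(x - 1 \right)}}{2} + \frac{\log{\left(x + 1 \right)}}{10} + C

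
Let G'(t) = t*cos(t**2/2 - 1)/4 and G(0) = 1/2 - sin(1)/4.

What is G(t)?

G(t) = sin(t**2/2 - 1)/4 + 1/2

G'(t) matches the chain-rule pattern g'(h)*h' with inner function h(t) = t**2/2 - 1; substituting u = h(t) collapses the integral.
A general antiderivative is sin(t**2/2 - 1)/4 + C.
The condition gives C = 1/2 - sin(1)/4 - (-sin(1)/4) = 1/2.
So G(t) = sin(t**2/2 - 1)/4 + 1/2.
Check: d/dt[sin(t**2/2 - 1)/4 + 1/2] = t*cos(t**2/2 - 1)/4 = G'(t).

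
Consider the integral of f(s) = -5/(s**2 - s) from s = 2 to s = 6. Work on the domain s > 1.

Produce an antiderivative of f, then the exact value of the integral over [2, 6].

Factor the denominator (s*(s - 1)) and decompose: f = -5/(s - 1) + 5/s; each piece integrates to a log, atan, or power term.
F(s) = 5*log(s) - 5*log(s - 1) is an antiderivative of f.
Check: d/ds[5*log(s) - 5*log(s - 1)] = -5/(s**2 - s) = f(s).
F(6) = -5*log(5) + 5*log(6); F(2) = 5*log(2).
Integral = F(6) - F(2) = -5*log(5) - 5*log(2) + 5*log(6).

Antiderivative: F(s) = 5*log(s) - 5*log(s - 1); value = -5*log(5) - 5*log(2) + 5*log(6)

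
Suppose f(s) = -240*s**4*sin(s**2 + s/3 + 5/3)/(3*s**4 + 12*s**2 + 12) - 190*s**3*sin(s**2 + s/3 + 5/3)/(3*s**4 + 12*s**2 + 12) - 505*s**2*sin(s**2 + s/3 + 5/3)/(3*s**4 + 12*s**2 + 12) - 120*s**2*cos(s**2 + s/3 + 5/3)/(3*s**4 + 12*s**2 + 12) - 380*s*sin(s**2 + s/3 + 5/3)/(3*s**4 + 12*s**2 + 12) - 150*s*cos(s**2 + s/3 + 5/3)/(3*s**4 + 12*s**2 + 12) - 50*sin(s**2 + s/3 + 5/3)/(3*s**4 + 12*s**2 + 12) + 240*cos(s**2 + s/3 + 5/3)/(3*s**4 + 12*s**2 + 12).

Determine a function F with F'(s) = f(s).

An antiderivative is F(s) = (40*s*cos(s**2 + s/3 + 5/3) + 25*cos(s**2 + s/3 + 5/3))/(s**2 + 2).

Integrate term by term and add the pieces.
Check: d/ds[(40*s*cos(s**2 + s/3 + 5/3) + 25*cos(s**2 + s/3 + 5/3))/(s**2 + 2)] = (-240*s**4*sin(s**2 + s/3 + 5/3) - 190*s**3*sin(s**2 + s/3 + 5/3) - 505*s**2*sin(s**2 + s/3 + 5/3) - 120*s**2*cos(s**2 + s/3 + 5/3) - 380*s*sin(s**2 + s/3 + 5/3) - 150*s*cos(s**2 + s/3 + 5/3) - 50*sin(s**2 + s/3 + 5/3) + 240*cos(s**2 + s/3 + 5/3))/(3*s**4 + 12*s**2 + 12), which equals f(s).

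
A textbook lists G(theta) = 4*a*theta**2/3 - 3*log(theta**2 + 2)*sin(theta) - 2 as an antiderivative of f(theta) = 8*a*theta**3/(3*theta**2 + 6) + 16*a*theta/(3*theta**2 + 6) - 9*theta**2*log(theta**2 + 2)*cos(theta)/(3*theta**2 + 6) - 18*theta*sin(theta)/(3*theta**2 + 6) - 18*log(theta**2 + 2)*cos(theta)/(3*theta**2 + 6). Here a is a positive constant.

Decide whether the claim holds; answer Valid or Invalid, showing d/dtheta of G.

Valid - differentiating G returns exactly f.

d/dtheta[G] = (8*a*theta**3 + 16*a*theta - 9*theta**2*log(theta**2 + 2)*cos(theta) - 18*theta*sin(theta) - 18*log(theta**2 + 2)*cos(theta))/(3*theta**2 + 6)
This equals f(theta) exactly, so the claim holds.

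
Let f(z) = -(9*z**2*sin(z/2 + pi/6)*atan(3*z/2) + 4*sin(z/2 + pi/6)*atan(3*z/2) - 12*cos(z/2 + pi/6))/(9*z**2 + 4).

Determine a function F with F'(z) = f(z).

Recognize the product-rule pattern: f = u'v + uv' with u = 2*atan(3*z/2), v = cos(z/2 + pi/6), so integration by parts undoes it.
Check: d/dz[2*cos(z/2 + pi/6)*atan(3*z/2)] = (-9*z**2*sin(z/2 + pi/6)*atan(3*z/2) - 4*sin(z/2 + pi/6)*atan(3*z/2) + 12*cos(z/2 + pi/6))/(9*z**2 + 4), which equals f(z).

An antiderivative is F(z) = 2*cos(z/2 + pi/6)*atan(3*z/2).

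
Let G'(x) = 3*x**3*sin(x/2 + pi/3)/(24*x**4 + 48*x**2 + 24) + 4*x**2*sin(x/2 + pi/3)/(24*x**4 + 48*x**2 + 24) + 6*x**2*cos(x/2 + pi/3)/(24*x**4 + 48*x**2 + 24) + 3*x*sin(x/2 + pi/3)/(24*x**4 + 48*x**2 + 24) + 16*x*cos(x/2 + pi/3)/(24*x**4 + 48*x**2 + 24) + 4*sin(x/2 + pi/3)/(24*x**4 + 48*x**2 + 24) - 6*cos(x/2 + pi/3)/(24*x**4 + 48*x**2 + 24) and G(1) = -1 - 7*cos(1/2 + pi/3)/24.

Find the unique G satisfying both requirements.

Integrate term by term and add the pieces.
A general antiderivative is -(x + 4/3)*cos(x/2 + pi/3)/(4*(x**2 + 1)) + C.
The condition gives C = -1 - 7*cos(1/2 + pi/3)/24 - (-7*cos(1/2 + pi/3)/24) = -1.
So G(x) = -x*cos(x/2 + pi/3)/(4*x**2 + 4) - 1 - 4*cos(x/2 + pi/3)/(12*x**2 + 12).
Check: d/dx[-x*cos(x/2 + pi/3)/(4*x**2 + 4) - 1 - 4*cos(x/2 + pi/3)/(12*x**2 + 12)] = (3*x**3*sin(x/2 + pi/3) + 4*x**2*sin(x/2 + pi/3) + 6*x**2*cos(x/2 + pi/3) + 3*x*sin(x/2 + pi/3) + 16*x*cos(x/2 + pi/3) + 4*sin(x/2 + pi/3) - 6*cos(x/2 + pi/3))/(24*x**4 + 48*x**2 + 24), which equals G'(x).

G(x) = -x*cos(x/2 + pi/3)/(4*x**2 + 4) - 1 - 4*cos(x/2 + pi/3)/(12*x**2 + 12)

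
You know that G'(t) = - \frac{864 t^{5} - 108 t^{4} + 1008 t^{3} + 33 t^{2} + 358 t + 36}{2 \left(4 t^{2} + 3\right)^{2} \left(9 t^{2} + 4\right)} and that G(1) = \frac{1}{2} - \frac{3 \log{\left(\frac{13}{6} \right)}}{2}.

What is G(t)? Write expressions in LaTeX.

G(t) = \frac{- 12 t^{2} \log{\left(9 t^{2} + 4 \right)} + 8 t^{2} + 12 t^{2} \log{\left(6 \right)} - 3 t - 9 \log{\left(9 t^{2} + 4 \right)} + 2 + 9 \log{\left(6 \right)}}{8 t^{2} + 6}

Whatever form G(t) takes, its d/dt must return the stated G'(t).
A general antiderivative is \frac{- \frac{3 t}{2} - 2}{4 t^{2} + 3} - \frac{3 \log{\left(\frac{3 t^{2}}{2} + \frac{2}{3} \right)}}{2} + C.
The condition gives C = \frac{1}{2} - \frac{3 \log{\left(\frac{13}{6} \right)}}{2} - (- \frac{3 \log{\left(\frac{13}{6} \right)}}{2} - \frac{1}{2}) = 1.
So G(t) = \frac{- 12 t^{2} \log{\left(9 t^{2} + 4 \right)} + 8 t^{2} + 12 t^{2} \log{\left(6 \right)} - 3 t - 9 \log{\left(9 t^{2} + 4 \right)} + 2 + 9 \log{\left(6 \right)}}{8 t^{2} + 6}.
Check: d/dt[\frac{- 12 t^{2} \log{\left(9 t^{2} + 4 \right)} + 8 t^{2} + 12 t^{2} \log{\left(6 \right)} - 3 t - 9 \log{\left(9 t^{2} + 4 \right)} + 2 + 9 \log{\left(6 \right)}}{8 t^{2} + 6}] = \frac{- 864 t^{5} + 108 t^{4} - 1008 t^{3} - 33 t^{2} - 358 t - 36}{288 t^{6} + 560 t^{4} + 354 t^{2} + 72}, which equals G'(t).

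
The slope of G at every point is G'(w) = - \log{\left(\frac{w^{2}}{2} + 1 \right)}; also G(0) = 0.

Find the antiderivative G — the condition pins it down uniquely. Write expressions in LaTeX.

Check a candidate G(w) by differentiating: d/dw[G] must match the given G'(w).
A general antiderivative is - w \log{\left(\frac{w^{2}}{2} + 1 \right)} + 2 w - 2 \sqrt{2} \operatorname{atan}{\left(\frac{\sqrt{2} w}{2} \right)} + C.
The condition gives C = 0 - (0) = 0.
So G(w) = - w \log{\left(\frac{w^{2}}{2} + 1 \right)} + 2 w - 2 \sqrt{2} \operatorname{atan}{\left(\frac{\sqrt{2} w}{2} \right)}.
Check: d/dw[- w \log{\left(\frac{w^{2}}{2} + 1 \right)} + 2 w - 2 \sqrt{2} \operatorname{atan}{\left(\frac{\sqrt{2} w}{2} \right)}] = - \log{\left(\frac{w^{2}}{2} + 1 \right)} = G'(w).

G(w) = - w \log{\left(\frac{w^{2}}{2} + 1 \right)} + 2 w - 2 \sqrt{2} \operatorname{atan}{\left(\frac{\sqrt{2} w}{2} \right)}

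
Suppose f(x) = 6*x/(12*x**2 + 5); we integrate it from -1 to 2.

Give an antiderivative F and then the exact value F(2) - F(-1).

The substitution u = 4*x**2 + 5/3 works: f is exactly (dF/du)*(du/dx) for that inner function.
F(x) = log(4*x**2 + 5/3)/4 is an antiderivative of f.
Check: d/dx[log(4*x**2 + 5/3)/4] = 6*x/(12*x**2 + 5) = f(x).
F(2) = log(53/3)/4; F(-1) = log(17/3)/4.
Integral = F(2) - F(-1) = -log(17/3)/4 + log(53/3)/4.

Antiderivative: F(x) = log(4*x**2 + 5/3)/4; value = -log(17/3)/4 + log(53/3)/4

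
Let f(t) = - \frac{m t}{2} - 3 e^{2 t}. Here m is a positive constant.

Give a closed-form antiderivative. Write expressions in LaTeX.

An antiderivative is F(t) = - \frac{m t^{2} + 6 e^{2 t}}{4}.

The integrand splits into summands that can be handled one at a time.
Check: d/dt[- \frac{m t^{2} + 6 e^{2 t}}{4}] = - \frac{m t}{2} - 3 e^{2 t} = f(t).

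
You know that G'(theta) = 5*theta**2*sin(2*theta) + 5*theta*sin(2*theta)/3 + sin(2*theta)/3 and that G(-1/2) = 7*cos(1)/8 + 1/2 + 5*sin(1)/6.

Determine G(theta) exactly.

Integrate term by term and add the pieces.
A general antiderivative is -5*theta**2*cos(2*theta)/2 + 5*theta*sin(2*theta)/2 - 5*theta*cos(2*theta)/6 + 5*sin(2*theta)/12 + 13*cos(2*theta)/12 + C.
The condition gives C = 7*cos(1)/8 + 1/2 + 5*sin(1)/6 - (7*cos(1)/8 + 5*sin(1)/6) = 1/2.
So G(theta) = (-30*theta**2*cos(2*theta) + 30*theta*sin(2*theta) - 10*theta*cos(2*theta) + 5*sin(2*theta) + 13*cos(2*theta) + 6)/12.
Check: d/dtheta[(-30*theta**2*cos(2*theta) + 30*theta*sin(2*theta) - 10*theta*cos(2*theta) + 5*sin(2*theta) + 13*cos(2*theta) + 6)/12] = 5*theta**2*sin(2*theta) + 5*theta*sin(2*theta)/3 + sin(2*theta)/3 = G'(theta).

G(theta) = (-30*theta**2*cos(2*theta) + 30*theta*sin(2*theta) - 10*theta*cos(2*theta) + 5*sin(2*theta) + 13*cos(2*theta) + 6)/12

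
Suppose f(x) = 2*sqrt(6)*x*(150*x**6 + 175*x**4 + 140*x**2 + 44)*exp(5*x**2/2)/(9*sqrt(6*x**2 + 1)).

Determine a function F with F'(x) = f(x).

An antiderivative is F(x) = sqrt(3)*(10*sqrt(2)*x**4*sqrt(6*x**2 + 1)*exp(5*x**2/2) + 8*sqrt(2)*sqrt(6*x**2 + 1)*exp(5*x**2/2))/9.

Differentiate the proposed F(x) back; it has to land on f(x) exactly.
Check: d/dx[sqrt(3)*(10*sqrt(2)*x**4*sqrt(6*x**2 + 1)*exp(5*x**2/2) + 8*sqrt(2)*sqrt(6*x**2 + 1)*exp(5*x**2/2))/9] = (300*sqrt(6)*x**7*exp(5*x**2/2) + 350*sqrt(6)*x**5*exp(5*x**2/2) + 280*sqrt(6)*x**3*exp(5*x**2/2) + 88*sqrt(6)*x*exp(5*x**2/2))/(9*sqrt(6*x**2 + 1)), which equals f(x).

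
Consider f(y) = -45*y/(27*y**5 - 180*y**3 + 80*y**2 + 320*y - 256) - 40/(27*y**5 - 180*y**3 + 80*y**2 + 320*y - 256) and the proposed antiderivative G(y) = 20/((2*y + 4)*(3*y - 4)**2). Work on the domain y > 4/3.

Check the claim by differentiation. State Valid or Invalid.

Invalid: d/dy[G] - f = (-45*y - 40)/(27*y**5 - 180*y**3 + 80*y**2 + 320*y - 256), which is not 0.

d/dy[G] = (-90*y - 80)/(27*y**5 - 180*y**3 + 80*y**2 + 320*y - 256)
d/dy[G] - f(y) = (-45*y - 40)/(27*y**5 - 180*y**3 + 80*y**2 + 320*y - 256) != 0.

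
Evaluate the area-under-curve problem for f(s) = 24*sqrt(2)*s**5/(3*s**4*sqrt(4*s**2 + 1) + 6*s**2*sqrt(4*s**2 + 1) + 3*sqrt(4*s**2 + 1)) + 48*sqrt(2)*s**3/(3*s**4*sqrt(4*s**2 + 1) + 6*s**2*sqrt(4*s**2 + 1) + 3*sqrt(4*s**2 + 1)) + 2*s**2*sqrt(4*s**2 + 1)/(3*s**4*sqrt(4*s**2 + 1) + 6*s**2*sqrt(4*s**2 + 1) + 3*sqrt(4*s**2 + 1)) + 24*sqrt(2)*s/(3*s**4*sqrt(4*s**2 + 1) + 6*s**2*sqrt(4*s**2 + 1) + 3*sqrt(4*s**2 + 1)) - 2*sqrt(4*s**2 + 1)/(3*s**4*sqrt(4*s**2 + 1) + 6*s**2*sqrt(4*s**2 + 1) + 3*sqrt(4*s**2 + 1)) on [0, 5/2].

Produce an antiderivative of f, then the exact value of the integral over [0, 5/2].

Antiderivative: F(s) = (12*s**2*sqrt(4*s**2 + 1) - 2*sqrt(2)*s + 12*sqrt(4*s**2 + 1))/(3*sqrt(2)*s**2 + 3*sqrt(2)); value = -2*sqrt(2) - 20/87 + 4*sqrt(13)

Integrate term by term and add the pieces.
F(s) = (12*s**2*sqrt(4*s**2 + 1) - 2*sqrt(2)*s + 12*sqrt(4*s**2 + 1))/(3*sqrt(2)*s**2 + 3*sqrt(2)) is an antiderivative of f.
Check: d/ds[(12*s**2*sqrt(4*s**2 + 1) - 2*sqrt(2)*s + 12*sqrt(4*s**2 + 1))/(3*sqrt(2)*s**2 + 3*sqrt(2))] = (24*sqrt(2)*s**5 + 48*sqrt(2)*s**3 + 2*s**2*sqrt(4*s**2 + 1) + 24*sqrt(2)*s - 2*sqrt(4*s**2 + 1))/(3*s**4*sqrt(4*s**2 + 1) + 6*s**2*sqrt(4*s**2 + 1) + 3*sqrt(4*s**2 + 1)), which equals f(s).
F(5/2) = -20/87 + 4*sqrt(13); F(0) = 2*sqrt(2).
Integral = F(5/2) - F(0) = -2*sqrt(2) - 20/87 + 4*sqrt(13).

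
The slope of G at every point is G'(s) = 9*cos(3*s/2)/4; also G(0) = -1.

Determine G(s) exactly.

G(s) = 3*sin(3*s/2)/2 - 1

A first test for any G(s): its s-derivative must equal the given G'(s).
A general antiderivative is 3*sin(3*s/2)/2 + C.
The condition gives C = -1 - (0) = -1.
So G(s) = 3*sin(3*s/2)/2 - 1.
Check: d/ds[3*sin(3*s/2)/2 - 1] = 9*cos(3*s/2)/4 = G'(s).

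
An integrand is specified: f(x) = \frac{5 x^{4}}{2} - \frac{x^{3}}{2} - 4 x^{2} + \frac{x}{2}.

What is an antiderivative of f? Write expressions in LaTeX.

An antiderivative is F(x) = \frac{x^{5}}{2} - \frac{x^{4}}{8} - \frac{4 x^{3}}{3} + \frac{x^{2}}{4}.

The integrand splits into summands that can be handled one at a time.
Check: d/dx[\frac{x^{5}}{2} - \frac{x^{4}}{8} - \frac{4 x^{3}}{3} + \frac{x^{2}}{4}] = \frac{5 x^{4}}{2} - \frac{x^{3}}{2} - 4 x^{2} + \frac{x}{2} = f(x).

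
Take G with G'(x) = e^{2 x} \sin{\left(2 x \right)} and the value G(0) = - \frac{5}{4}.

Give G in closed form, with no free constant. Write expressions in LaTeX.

G(x) = \frac{e^{2 x} \sin{\left(2 x \right)} - e^{2 x} \cos{\left(2 x \right)} - 4}{4}

The proposed G(x) is checked by its d/dx: the result must match the given G'(x).
A general antiderivative is \frac{e^{2 x} \sin{\left(2 x \right)}}{4} - \frac{e^{2 x} \cos{\left(2 x \right)}}{4} + C.
The condition gives C = - \frac{5}{4} - (- \frac{1}{4}) = -1.
So G(x) = \frac{e^{2 x} \sin{\left(2 x \right)} - e^{2 x} \cos{\left(2 x \right)} - 4}{4}.
Check: d/dx[\frac{e^{2 x} \sin{\left(2 x \right)} - e^{2 x} \cos{\left(2 x \right)} - 4}{4}] = e^{2 x} \sin{\left(2 x \right)} = G'(x).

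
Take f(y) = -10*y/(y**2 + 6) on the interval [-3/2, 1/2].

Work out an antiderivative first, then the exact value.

Antiderivative: F(y) = -5*log(y**2/2 + 3); value = -5*log(25/8) + 5*log(33/8)

The substitution u = y**2/2 + 3 works: f is exactly (dF/du)*(du/dy) for that inner function.
F(y) = -5*log(y**2/2 + 3) is an antiderivative of f.
Check: d/dy[-5*log(y**2/2 + 3)] = -10*y/(y**2 + 6) = f(y).
F(1/2) = -5*log(25/8); F(-3/2) = -5*log(33/8).
Integral = F(1/2) - F(-3/2) = -5*log(25/8) + 5*log(33/8).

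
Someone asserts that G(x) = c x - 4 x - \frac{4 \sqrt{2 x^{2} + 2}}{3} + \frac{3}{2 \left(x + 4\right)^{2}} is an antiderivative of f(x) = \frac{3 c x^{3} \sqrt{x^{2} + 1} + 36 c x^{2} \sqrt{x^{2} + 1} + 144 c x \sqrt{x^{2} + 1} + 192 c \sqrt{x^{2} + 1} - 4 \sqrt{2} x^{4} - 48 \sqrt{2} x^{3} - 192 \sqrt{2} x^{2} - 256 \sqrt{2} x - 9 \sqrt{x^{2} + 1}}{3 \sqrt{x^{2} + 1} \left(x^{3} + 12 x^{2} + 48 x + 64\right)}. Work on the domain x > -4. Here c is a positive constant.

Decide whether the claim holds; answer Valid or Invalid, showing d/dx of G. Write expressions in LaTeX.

Invalid: d/dx[G] - f = -4, which is not 0.

d/dx[G] = \frac{3 c x^{3} \sqrt{x^{2} + 1} + 36 c x^{2} \sqrt{x^{2} + 1} + 144 c x \sqrt{x^{2} + 1} + 192 c \sqrt{x^{2} + 1} - 4 \sqrt{2} x^{4} - 12 x^{3} \sqrt{x^{2} + 1} - 48 \sqrt{2} x^{3} - 144 x^{2} \sqrt{x^{2} + 1} - 192 \sqrt{2} x^{2} - 576 x \sqrt{x^{2} + 1} - 256 \sqrt{2} x - 777 \sqrt{x^{2} + 1}}{3 x^{3} \sqrt{x^{2} + 1} + 36 x^{2} \sqrt{x^{2} + 1} + 144 x \sqrt{x^{2} + 1} + 192 \sqrt{x^{2} + 1}}
d/dx[G] - f(x) = -4 != 0.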